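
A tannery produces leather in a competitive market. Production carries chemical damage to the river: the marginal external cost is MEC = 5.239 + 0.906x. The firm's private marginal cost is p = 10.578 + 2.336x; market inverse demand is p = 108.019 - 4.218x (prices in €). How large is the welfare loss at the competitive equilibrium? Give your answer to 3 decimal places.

DWL = €23.460

Market equilibrium (private): 10.578 + 2.336x = 108.019 - 4.218x → x_m = 14.8674.
Social marginal cost = private MC + MEC = 15.817 + 3.242x.
Set SMC = demand: 15.817 + 3.242x = 108.019 - 4.218x → x* = 12.3595.
Between x* and x_m the wedge SMC − demand runs linearly from 0 to MEC(x_m), so the loss is a triangle.
DWL = ½ × 2.5079 × 18.7089 = 23.4600.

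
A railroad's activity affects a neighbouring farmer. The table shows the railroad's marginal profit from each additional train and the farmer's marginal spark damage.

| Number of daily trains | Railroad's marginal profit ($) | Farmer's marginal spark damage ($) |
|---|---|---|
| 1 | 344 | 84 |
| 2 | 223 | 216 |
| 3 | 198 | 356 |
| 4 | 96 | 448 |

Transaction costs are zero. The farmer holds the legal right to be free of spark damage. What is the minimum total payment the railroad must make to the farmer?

$300

Efficient level: marginal profit ≥ marginal spark damage through level 2, so k* = 2.
With the farmer holding the right, the railroad must at least compensate total damage at k*: 84 + 216 = 300.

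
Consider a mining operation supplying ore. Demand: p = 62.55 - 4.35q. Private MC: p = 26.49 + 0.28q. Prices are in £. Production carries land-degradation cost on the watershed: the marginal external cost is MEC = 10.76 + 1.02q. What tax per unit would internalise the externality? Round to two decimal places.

tax = £15.33 per unit

Social marginal cost = private MC + MEC = 37.25 + 1.30q.
Set SMC = demand: 37.25 + 1.30q = 62.55 - 4.35q → q* = 4.4779.
The Pigouvian tax equals MEC at q*: 10.76 + 1.02×4.4779 = 15.3275.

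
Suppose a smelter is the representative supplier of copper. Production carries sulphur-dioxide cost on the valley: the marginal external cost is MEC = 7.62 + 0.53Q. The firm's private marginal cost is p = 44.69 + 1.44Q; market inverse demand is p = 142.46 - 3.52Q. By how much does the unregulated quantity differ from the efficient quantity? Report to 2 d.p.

3.29 units

Market equilibrium (private): 44.69 + 1.44Q = 142.46 - 3.52Q → Q_m = 19.7117.
Social marginal cost = private MC + MEC = 52.31 + 1.97Q.
Set SMC = demand: 52.31 + 1.97Q = 142.46 - 3.52Q → Q* = 16.4208.
Gap = |19.7117 − 16.4208| = 3.2909.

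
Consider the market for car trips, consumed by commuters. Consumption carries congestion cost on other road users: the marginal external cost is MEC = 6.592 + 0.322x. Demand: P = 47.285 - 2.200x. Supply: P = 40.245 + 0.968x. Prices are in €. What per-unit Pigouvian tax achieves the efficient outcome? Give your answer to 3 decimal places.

tax = €6.633 per unit

Social marginal benefit = demand − MEC = 40.693 - 2.522x.
Set SMB = MC: 40.693 - 2.522x = 40.245 + 0.968x → x* = 0.1284.
The Pigouvian tax equals MEC at x*: 6.592 + 0.322×0.1284 = 6.6333.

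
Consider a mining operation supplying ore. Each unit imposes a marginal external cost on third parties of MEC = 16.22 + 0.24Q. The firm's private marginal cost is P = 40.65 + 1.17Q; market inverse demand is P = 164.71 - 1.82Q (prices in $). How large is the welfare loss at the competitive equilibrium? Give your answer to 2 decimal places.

DWL = $106.08

Market equilibrium (private): 40.65 + 1.17Q = 164.71 - 1.82Q → Q_m = 41.4916.
Social marginal cost = private MC + MEC = 56.87 + 1.41Q.
Set SMC = demand: 56.87 + 1.41Q = 164.71 - 1.82Q → Q* = 33.3870.
The welfare-loss triangle has base |Q_m − Q*| and height MEC(Q_m) (the vertical gap between SMC and demand is zero at Q* and MEC at Q_m).
DWL = ½ × 8.1046 × 26.1780 = 106.0811.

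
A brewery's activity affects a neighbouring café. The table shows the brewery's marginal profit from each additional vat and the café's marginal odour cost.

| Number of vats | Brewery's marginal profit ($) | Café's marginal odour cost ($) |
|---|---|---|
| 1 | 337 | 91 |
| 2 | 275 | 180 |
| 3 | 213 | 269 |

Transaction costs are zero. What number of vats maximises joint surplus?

2

Bargaining reaches the level where marginal profit last exceeds marginal odour cost.
That holds through level 2 (275 ≥ 180) but not at 3 (213 < 269).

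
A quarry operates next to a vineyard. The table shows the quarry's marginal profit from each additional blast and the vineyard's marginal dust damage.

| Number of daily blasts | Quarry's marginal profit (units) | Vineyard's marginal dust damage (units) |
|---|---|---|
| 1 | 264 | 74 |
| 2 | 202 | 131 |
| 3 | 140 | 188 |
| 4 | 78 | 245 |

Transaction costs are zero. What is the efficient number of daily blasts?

Bargaining reaches the level where marginal profit last exceeds marginal dust damage.
That holds through level 2 (202 ≥ 131) but not at 3 (140 < 188).

2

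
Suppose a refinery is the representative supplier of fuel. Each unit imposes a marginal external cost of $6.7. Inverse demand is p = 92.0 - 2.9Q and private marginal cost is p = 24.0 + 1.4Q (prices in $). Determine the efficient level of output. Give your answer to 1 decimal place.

Q* = 14.3

Social marginal cost = private MC + MEC = 30.7 + 1.4Q.
Set SMC = demand: 30.7 + 1.4Q = 92.0 - 2.9Q → Q* = 14.2558.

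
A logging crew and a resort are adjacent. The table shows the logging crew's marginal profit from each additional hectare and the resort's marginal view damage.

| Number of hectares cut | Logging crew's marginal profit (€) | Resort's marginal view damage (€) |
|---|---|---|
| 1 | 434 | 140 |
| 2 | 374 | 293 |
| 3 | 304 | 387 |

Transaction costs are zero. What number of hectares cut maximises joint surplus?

2

Bargaining reaches the level where marginal profit last exceeds marginal view damage.
That holds through level 2 (374 ≥ 293) but not at 3 (304 < 387).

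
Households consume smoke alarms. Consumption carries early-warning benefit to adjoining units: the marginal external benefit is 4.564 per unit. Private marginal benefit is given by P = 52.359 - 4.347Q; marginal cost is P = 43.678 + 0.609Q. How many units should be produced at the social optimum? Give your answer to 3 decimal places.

Social marginal benefit = demand + MEB = 56.923 - 4.347Q.
Set SMB = MC: 56.923 - 4.347Q = 43.678 + 0.609Q → Q* = 2.6725.

Q* = 2.673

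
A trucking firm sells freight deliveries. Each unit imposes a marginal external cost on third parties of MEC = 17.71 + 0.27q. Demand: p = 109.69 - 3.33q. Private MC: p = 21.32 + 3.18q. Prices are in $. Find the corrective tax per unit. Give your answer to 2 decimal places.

tax = $20.52 per unit

Social marginal cost = private MC + MEC = 39.03 + 3.45q.
Set SMC = demand: 39.03 + 3.45q = 109.69 - 3.33q → q* = 10.4218.
The Pigouvian tax equals MEC at q*: 17.71 + 0.27×10.4218 = 20.5239.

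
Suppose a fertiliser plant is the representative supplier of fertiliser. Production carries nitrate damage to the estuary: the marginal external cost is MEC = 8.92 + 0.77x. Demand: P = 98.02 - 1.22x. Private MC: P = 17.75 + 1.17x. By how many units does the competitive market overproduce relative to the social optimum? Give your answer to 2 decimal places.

11.01 units

Market equilibrium (private): 17.75 + 1.17x = 98.02 - 1.22x → x_m = 33.5858.
Social marginal cost = private MC + MEC = 26.67 + 1.94x.
Set SMC = demand: 26.67 + 1.94x = 98.02 - 1.22x → x* = 22.5791.
Gap = |33.5858 − 22.5791| = 11.0067.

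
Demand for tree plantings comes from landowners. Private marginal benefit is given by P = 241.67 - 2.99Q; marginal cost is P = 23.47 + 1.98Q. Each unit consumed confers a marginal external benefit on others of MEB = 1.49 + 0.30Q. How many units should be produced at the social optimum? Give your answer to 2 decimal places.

Social marginal benefit = demand + MEB = 243.16 - 2.69Q.
Set SMB = MC: 243.16 - 2.69Q = 23.47 + 1.98Q → Q* = 47.0428.

Q* = 47.04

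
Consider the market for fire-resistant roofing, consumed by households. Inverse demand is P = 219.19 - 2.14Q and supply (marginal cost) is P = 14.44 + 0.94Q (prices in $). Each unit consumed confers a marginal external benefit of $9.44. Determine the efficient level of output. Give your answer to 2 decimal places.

Social marginal benefit = demand + MEB = 228.63 - 2.14Q.
Set SMB = MC: 228.63 - 2.14Q = 14.44 + 0.94Q → Q* = 69.5422.

Q* = 69.54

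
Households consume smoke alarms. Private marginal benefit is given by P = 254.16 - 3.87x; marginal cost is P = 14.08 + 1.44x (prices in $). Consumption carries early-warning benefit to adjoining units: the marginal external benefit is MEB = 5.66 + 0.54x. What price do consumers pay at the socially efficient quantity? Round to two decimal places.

P = $54.79

Social marginal benefit = demand + MEB = 259.82 - 3.33x.
Set SMB = MC: 259.82 - 3.33x = 14.08 + 1.44x → x* = 51.5178.
Consumer price on the demand curve at x*: 254.16 − 3.87×51.5178 = 54.7861.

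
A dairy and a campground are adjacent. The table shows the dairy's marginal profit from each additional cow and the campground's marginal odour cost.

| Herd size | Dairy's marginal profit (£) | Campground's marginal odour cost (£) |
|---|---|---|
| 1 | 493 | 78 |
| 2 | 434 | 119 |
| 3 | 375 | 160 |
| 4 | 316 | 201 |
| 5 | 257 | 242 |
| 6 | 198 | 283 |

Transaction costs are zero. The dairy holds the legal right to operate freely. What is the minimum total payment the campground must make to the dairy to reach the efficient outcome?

£198

Left alone the dairy would choose level 6 (marginal profit stays positive).
Efficient level: k* = 5 (marginal profit ≥ marginal odour cost through 5).
The campground must at least cover the dairy's forgone profit from cutting 6→5: 198 = 198.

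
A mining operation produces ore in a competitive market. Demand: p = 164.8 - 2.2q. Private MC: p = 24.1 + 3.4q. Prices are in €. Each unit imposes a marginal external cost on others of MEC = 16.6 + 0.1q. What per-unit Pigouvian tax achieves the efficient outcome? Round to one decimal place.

tax = €18.8 per unit

Social marginal cost = private MC + MEC = 40.7 + 3.5q.
Set SMC = demand: 40.7 + 3.5q = 164.8 - 2.2q → q* = 21.7719.
The Pigouvian tax equals MEC at q*: 16.6 + 0.1×21.7719 = 18.7772.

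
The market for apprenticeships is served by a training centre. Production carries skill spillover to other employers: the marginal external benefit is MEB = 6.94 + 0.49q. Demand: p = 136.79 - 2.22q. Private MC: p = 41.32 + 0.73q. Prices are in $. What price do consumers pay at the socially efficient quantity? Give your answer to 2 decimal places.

Social marginal cost = private MC − MEB = 34.38 + 0.24q.
Set SMC = demand: 34.38 + 0.24q = 136.79 - 2.22q → q* = 41.6301.
Consumer price on the demand curve at q*: 136.79 − 2.22×41.6301 = 44.3712.

P = $44.37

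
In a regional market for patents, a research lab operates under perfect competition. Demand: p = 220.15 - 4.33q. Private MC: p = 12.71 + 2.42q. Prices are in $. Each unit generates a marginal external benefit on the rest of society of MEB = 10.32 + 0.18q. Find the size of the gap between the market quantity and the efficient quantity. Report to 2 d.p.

Market equilibrium (private): 12.71 + 2.42q = 220.15 - 4.33q → q_m = 30.7319.
Social marginal cost = private MC − MEB = 2.39 + 2.24q.
Set SMC = demand: 2.39 + 2.24q = 220.15 - 4.33q → q* = 33.1446.
Gap = |30.7319 − 33.1446| = 2.4127.

2.41 units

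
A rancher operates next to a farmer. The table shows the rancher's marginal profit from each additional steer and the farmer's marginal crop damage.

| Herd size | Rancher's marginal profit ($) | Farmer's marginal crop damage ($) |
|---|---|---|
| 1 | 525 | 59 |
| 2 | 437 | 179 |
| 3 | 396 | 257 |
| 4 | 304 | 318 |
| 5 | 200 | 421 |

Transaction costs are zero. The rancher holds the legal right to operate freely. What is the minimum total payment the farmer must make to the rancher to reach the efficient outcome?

Left alone the rancher would choose level 5 (marginal profit stays positive).
Efficient level: k* = 3 (marginal profit ≥ marginal crop damage through 3).
The farmer must at least cover the rancher's forgone profit from cutting 5→3: 304 + 200 = 504.

$504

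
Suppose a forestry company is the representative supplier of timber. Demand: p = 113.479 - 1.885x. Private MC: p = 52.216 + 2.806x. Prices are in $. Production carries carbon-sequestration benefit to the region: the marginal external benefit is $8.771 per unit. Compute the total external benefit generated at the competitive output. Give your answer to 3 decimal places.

Market equilibrium (private): 52.216 + 2.806x = 113.479 - 1.885x → x_m = 13.0597.
Total external benefit = MEB × x_m = 8.771 × 13.0597 = 114.5466.

$114.547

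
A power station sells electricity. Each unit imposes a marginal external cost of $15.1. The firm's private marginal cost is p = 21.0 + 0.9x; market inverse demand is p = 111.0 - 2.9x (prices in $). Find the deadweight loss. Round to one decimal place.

DWL = $30.0

Market equilibrium (private): 21.0 + 0.9x = 111.0 - 2.9x → x_m = 23.6842.
Social marginal cost = private MC + MEC = 36.1 + 0.9x.
Set SMC = demand: 36.1 + 0.9x = 111.0 - 2.9x → x* = 19.7105.
Height of the DWL triangle at x_m is SMC(x_m) − demand(x_m) = MEC(x_m) = 15.1000.
DWL = ½ × 3.9737 × 15.1000 = 30.0014.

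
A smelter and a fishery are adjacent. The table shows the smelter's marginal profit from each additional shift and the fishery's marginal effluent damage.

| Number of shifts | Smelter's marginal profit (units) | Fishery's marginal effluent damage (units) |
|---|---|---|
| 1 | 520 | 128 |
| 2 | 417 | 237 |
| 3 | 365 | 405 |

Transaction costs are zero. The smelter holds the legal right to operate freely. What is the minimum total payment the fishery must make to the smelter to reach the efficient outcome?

Left alone the smelter would choose level 3 (marginal profit stays positive).
Efficient level: k* = 2 (marginal profit ≥ marginal effluent damage through 2).
The fishery must at least cover the smelter's forgone profit from cutting 3→2: 365 = 365.

365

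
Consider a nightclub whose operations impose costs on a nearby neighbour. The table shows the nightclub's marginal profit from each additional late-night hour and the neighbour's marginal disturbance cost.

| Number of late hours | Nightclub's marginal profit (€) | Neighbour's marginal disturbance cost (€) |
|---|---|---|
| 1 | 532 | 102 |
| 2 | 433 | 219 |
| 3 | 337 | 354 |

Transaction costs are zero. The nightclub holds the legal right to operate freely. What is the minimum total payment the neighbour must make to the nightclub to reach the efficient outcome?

Left alone the nightclub would choose level 3 (marginal profit stays positive).
Efficient level: k* = 2 (marginal profit ≥ marginal disturbance cost through 2).
The neighbour must at least cover the nightclub's forgone profit from cutting 3→2: 337 = 337.

€337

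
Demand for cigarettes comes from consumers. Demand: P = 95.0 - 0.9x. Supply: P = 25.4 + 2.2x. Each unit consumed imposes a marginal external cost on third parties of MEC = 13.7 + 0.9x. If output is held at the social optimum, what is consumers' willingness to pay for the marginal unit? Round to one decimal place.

P = 82.4

Social marginal benefit = demand − MEC = 81.3 - 1.8x.
Set SMB = MC: 81.3 - 1.8x = 25.4 + 2.2x → x* = 13.9750.
Consumer price on the demand curve at x*: 95.0 − 0.9×13.9750 = 82.4225.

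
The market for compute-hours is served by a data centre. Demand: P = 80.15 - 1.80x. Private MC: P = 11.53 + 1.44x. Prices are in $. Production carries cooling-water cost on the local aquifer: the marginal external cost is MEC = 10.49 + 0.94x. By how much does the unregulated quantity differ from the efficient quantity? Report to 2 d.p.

7.27 units

Market equilibrium (private): 11.53 + 1.44x = 80.15 - 1.80x → x_m = 21.1790.
Social marginal cost = private MC + MEC = 22.02 + 2.38x.
Set SMC = demand: 22.02 + 2.38x = 80.15 - 1.80x → x* = 13.9067.
Gap = |21.1790 − 13.9067| = 7.2723.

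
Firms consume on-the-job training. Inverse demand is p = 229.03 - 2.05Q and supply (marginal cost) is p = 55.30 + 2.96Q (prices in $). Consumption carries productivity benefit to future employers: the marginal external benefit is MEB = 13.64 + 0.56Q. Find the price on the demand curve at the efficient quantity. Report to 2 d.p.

Social marginal benefit = demand + MEB = 242.67 - 1.49Q.
Set SMB = MC: 242.67 - 1.49Q = 55.30 + 2.96Q → Q* = 42.1056.
Consumer price on the demand curve at Q*: 229.03 − 2.05×42.1056 = 142.7135.

P = $142.71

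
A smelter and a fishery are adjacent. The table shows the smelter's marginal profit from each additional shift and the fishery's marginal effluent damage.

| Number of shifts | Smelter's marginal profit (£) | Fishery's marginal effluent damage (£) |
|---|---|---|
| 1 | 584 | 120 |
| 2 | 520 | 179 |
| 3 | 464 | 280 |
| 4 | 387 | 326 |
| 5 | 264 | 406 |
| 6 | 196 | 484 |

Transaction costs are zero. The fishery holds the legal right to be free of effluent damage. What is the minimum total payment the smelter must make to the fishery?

Efficient level: marginal profit ≥ marginal effluent damage through level 4, so k* = 4.
With the fishery holding the right, the smelter must at least compensate total damage at k*: 120 + 179 + 280 + 326 = 905.

£905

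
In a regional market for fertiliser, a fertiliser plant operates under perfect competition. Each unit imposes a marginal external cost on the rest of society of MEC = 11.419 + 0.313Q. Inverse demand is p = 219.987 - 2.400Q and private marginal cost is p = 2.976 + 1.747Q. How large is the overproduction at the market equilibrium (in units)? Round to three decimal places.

6.233 units

Market equilibrium (private): 2.976 + 1.747Q = 219.987 - 2.400Q → Q_m = 52.3296.
Social marginal cost = private MC + MEC = 14.395 + 2.060Q.
Set SMC = demand: 14.395 + 2.060Q = 219.987 - 2.400Q → Q* = 46.0969.
Gap = |52.3296 − 46.0969| = 6.2327.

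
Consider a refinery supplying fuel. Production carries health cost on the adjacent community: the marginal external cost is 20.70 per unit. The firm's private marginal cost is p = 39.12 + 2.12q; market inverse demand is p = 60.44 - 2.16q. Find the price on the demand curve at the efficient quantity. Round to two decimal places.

P = 60.13

Social marginal cost = private MC + MEC = 59.82 + 2.12q.
Set SMC = demand: 59.82 + 2.12q = 60.44 - 2.16q → q* = 0.1449.
Consumer price on the demand curve at q*: 60.44 − 2.16×0.1449 = 60.1270.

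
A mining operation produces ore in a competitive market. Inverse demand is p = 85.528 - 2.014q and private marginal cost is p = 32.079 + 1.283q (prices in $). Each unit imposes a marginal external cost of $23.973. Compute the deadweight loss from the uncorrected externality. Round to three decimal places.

Market equilibrium (private): 32.079 + 1.283q = 85.528 - 2.014q → q_m = 16.2114.
Social marginal cost = private MC + MEC = 56.052 + 1.283q.
Set SMC = demand: 56.052 + 1.283q = 85.528 - 2.014q → q* = 8.9402.
Height of the DWL triangle at q_m is SMC(q_m) − demand(q_m) = MEC(q_m) = 23.9730.
DWL = ½ × 7.2712 × 23.9730 = 87.1562.

DWL = $87.156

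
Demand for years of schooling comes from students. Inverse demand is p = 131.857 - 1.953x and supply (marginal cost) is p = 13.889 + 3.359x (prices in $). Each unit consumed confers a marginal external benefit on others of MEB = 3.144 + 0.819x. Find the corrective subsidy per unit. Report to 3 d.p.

Social marginal benefit = demand + MEB = 135.001 - 1.134x.
Set SMB = MC: 135.001 - 1.134x = 13.889 + 3.359x → x* = 26.9557.
The Pigouvian subsidy equals MEB at x*: 3.144 + 0.819×26.9557 = 25.2207.

subsidy = $25.221 per unit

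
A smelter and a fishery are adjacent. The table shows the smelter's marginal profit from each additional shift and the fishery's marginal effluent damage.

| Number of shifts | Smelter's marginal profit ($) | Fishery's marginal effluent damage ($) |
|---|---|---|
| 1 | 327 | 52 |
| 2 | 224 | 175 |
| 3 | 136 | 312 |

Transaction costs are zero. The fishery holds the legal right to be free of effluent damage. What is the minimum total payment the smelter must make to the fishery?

Efficient level: marginal profit ≥ marginal effluent damage through level 2, so k* = 2.
With the fishery holding the right, the smelter must at least compensate total damage at k*: 52 + 175 = 227.

$227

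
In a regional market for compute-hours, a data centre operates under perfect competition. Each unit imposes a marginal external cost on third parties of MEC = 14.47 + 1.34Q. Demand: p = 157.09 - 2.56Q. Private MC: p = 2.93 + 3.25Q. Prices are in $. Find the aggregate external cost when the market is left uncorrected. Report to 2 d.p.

Market equilibrium (private): 2.93 + 3.25Q = 157.09 - 2.56Q → Q_m = 26.5336.
Total external cost = ∫₀^{Q_m} (14.47 + 1.34Q) dQ = 14.47×26.5336 + ½×1.34×26.5336² = 855.6426.

$855.64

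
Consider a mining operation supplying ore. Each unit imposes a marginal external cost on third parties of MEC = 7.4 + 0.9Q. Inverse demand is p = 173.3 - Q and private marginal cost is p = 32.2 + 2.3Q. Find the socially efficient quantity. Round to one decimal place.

Q* = 31.8

Social marginal cost = private MC + MEC = 39.6 + 3.2Q.
Set SMC = demand: 39.6 + 3.2Q = 173.3 - Q → Q* = 31.8333.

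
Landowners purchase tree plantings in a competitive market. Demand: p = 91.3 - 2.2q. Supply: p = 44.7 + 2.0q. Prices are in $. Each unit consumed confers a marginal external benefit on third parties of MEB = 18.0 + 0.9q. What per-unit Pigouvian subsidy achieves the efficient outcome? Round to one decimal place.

subsidy = $35.6 per unit

Social marginal benefit = demand + MEB = 109.3 - 1.3q.
Set SMB = MC: 109.3 - 1.3q = 44.7 + 2.0q → q* = 19.5758.
The Pigouvian subsidy equals MEB at q*: 18.0 + 0.9×19.5758 = 35.6182.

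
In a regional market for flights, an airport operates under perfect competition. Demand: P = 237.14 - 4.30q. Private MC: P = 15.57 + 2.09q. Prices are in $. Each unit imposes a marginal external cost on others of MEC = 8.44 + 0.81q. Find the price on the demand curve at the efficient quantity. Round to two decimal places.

P = $109.85

Social marginal cost = private MC + MEC = 24.01 + 2.90q.
Set SMC = demand: 24.01 + 2.90q = 237.14 - 4.30q → q* = 29.6014.
Consumer price on the demand curve at q*: 237.14 − 4.30×29.6014 = 109.8540.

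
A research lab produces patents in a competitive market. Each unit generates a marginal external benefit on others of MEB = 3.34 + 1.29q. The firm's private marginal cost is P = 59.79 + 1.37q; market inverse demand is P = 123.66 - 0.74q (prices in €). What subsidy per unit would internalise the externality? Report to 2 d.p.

subsidy = €109.07 per unit

Social marginal cost = private MC − MEB = 56.45 + 0.08q.
Set SMC = demand: 56.45 + 0.08q = 123.66 - 0.74q → q* = 81.9634.
The Pigouvian subsidy equals MEB at q*: 3.34 + 1.29×81.9634 = 109.0728.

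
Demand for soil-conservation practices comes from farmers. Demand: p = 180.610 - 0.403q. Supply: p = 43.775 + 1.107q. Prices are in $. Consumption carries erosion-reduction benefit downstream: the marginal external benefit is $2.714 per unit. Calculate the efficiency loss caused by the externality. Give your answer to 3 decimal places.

DWL = $2.439

Market equilibrium (private): 43.775 + 1.107q = 180.610 - 0.403q → q_m = 90.6192.
Social marginal benefit = demand + MEB = 183.324 - 0.403q.
Set SMB = MC: 183.324 - 0.403q = 43.775 + 1.107q → q* = 92.4166.
The loss is the area between SMB and MC from q* to q_m; with linear curves that's a triangle of height MEB(q_m).
DWL = ½ × 1.7974 × 2.7140 = 2.4391.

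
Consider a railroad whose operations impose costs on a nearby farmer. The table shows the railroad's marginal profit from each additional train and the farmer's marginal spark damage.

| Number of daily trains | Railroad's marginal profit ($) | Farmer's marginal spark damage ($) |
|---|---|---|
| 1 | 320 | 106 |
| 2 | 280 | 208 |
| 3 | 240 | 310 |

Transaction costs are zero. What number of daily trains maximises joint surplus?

Bargaining reaches the level where marginal profit last exceeds marginal spark damage.
That holds through level 2 (280 ≥ 208) but not at 3 (240 < 310).

2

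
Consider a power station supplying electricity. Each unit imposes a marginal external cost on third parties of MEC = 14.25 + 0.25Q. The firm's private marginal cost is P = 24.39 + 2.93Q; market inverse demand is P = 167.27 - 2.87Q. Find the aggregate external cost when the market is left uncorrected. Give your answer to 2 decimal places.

Market equilibrium (private): 24.39 + 2.93Q = 167.27 - 2.87Q → Q_m = 24.6345.
Total external cost = ∫₀^{Q_m} (14.25 + 0.25Q) dQ = 14.25×24.6345 + ½×0.25×24.6345² = 426.8989.

426.90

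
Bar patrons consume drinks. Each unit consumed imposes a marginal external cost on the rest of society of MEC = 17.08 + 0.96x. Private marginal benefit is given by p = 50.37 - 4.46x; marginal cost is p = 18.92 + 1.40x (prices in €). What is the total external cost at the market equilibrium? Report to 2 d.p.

€105.49

Market equilibrium (private): 18.92 + 1.40x = 50.37 - 4.46x → x_m = 5.3669.
Total external cost = ∫₀^{x_m} (17.08 + 0.96x) dx = 17.08×5.3669 + ½×0.96×5.3669² = 105.4924.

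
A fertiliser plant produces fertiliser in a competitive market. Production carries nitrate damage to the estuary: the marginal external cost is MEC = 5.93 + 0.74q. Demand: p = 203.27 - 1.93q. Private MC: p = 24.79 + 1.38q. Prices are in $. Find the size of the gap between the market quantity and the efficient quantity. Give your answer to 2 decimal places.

11.32 units

Market equilibrium (private): 24.79 + 1.38q = 203.27 - 1.93q → q_m = 53.9215.
Social marginal cost = private MC + MEC = 30.72 + 2.12q.
Set SMC = demand: 30.72 + 2.12q = 203.27 - 1.93q → q* = 42.6049.
Gap = |53.9215 − 42.6049| = 11.3166.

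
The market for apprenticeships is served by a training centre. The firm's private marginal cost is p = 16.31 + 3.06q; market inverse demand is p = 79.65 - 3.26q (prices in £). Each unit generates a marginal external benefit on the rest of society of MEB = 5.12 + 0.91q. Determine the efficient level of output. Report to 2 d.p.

q* = 12.65

Social marginal cost = private MC − MEB = 11.19 + 2.15q.
Set SMC = demand: 11.19 + 2.15q = 79.65 - 3.26q → q* = 12.6543.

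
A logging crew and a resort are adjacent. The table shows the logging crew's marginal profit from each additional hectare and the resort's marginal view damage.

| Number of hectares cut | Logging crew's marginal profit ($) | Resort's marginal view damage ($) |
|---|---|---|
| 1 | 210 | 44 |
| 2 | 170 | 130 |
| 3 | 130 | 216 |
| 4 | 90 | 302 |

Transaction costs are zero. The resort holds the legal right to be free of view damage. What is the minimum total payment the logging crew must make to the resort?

Efficient level: marginal profit ≥ marginal view damage through level 2, so k* = 2.
With the resort holding the right, the logging crew must at least compensate total damage at k*: 44 + 130 = 174.

$174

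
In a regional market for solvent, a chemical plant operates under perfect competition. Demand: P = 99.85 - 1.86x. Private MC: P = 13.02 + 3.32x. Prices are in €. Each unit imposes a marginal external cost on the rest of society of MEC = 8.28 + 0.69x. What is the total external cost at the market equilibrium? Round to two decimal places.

€235.73

Market equilibrium (private): 13.02 + 3.32x = 99.85 - 1.86x → x_m = 16.7625.
Total external cost = ∫₀^{x_m} (8.28 + 0.69x) dx = 8.28×16.7625 + ½×0.69×16.7625² = 235.7321.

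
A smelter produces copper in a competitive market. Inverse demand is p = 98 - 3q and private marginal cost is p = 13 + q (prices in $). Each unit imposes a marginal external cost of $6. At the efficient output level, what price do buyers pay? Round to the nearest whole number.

P = $39

Social marginal cost = private MC + MEC = 19 + q.
Set SMC = demand: 19 + q = 98 - 3q → q* = 19.7500.
Consumer price on the demand curve at q*: 98 − 3×19.7500 = 38.7500.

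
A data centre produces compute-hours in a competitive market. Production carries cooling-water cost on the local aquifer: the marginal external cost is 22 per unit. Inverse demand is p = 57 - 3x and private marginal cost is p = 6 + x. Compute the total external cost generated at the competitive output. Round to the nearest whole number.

281

Market equilibrium (private): 6 + x = 57 - 3x → x_m = 12.7500.
Total external cost = MEC × x_m = 22 × 12.7500 = 280.5000.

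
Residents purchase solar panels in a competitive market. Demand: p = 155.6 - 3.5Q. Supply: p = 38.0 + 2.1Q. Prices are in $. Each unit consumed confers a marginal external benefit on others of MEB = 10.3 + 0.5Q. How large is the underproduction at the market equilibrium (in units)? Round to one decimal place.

4.1 units

Market equilibrium (private): 38.0 + 2.1Q = 155.6 - 3.5Q → Q_m = 21.0000.
Social marginal benefit = demand + MEB = 165.9 - 3.0Q.
Set SMB = MC: 165.9 - 3.0Q = 38.0 + 2.1Q → Q* = 25.0784.
Gap = |21.0000 − 25.0784| = 4.0784.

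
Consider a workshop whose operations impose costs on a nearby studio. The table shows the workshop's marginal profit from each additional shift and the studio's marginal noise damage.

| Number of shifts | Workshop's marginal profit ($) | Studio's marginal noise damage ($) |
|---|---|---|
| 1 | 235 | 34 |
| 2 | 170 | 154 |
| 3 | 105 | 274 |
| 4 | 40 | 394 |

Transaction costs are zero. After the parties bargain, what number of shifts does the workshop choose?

2

Bargaining reaches the level where marginal profit last exceeds marginal noise damage.
That holds through level 2 (170 ≥ 154) but not at 3 (105 < 274).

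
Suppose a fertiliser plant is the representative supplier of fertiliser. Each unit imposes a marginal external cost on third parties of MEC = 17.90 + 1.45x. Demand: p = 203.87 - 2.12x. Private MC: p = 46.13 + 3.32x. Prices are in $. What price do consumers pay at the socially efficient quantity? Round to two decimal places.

P = $160.84

Social marginal cost = private MC + MEC = 64.03 + 4.77x.
Set SMC = demand: 64.03 + 4.77x = 203.87 - 2.12x → x* = 20.2961.
Consumer price on the demand curve at x*: 203.87 − 2.12×20.2961 = 160.8423.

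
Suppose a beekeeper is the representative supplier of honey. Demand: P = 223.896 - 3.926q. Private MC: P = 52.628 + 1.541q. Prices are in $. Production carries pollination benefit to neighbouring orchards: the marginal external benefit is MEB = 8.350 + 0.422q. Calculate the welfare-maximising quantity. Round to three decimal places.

q* = 35.603

Social marginal cost = private MC − MEB = 44.278 + 1.119q.
Set SMC = demand: 44.278 + 1.119q = 223.896 - 3.926q → q* = 35.6032.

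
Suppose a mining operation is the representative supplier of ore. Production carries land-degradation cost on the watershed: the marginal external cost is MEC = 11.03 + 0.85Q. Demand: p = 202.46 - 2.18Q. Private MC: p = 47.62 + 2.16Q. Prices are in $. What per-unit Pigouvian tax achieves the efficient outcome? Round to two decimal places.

Social marginal cost = private MC + MEC = 58.65 + 3.01Q.
Set SMC = demand: 58.65 + 3.01Q = 202.46 - 2.18Q → Q* = 27.7091.
The Pigouvian tax equals MEC at Q*: 11.03 + 0.85×27.7091 = 34.5827.

tax = $34.58 per unit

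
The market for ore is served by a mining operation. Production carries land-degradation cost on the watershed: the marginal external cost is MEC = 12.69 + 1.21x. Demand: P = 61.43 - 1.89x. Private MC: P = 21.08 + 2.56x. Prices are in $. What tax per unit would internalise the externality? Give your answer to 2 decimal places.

Social marginal cost = private MC + MEC = 33.77 + 3.77x.
Set SMC = demand: 33.77 + 3.77x = 61.43 - 1.89x → x* = 4.8869.
The Pigouvian tax equals MEC at x*: 12.69 + 1.21×4.8869 = 18.6031.

tax = $18.60 per unit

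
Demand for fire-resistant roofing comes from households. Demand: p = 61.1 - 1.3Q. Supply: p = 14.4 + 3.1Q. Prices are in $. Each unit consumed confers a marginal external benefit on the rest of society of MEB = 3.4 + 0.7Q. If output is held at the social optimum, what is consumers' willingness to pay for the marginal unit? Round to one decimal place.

Social marginal benefit = demand + MEB = 64.5 - 0.6Q.
Set SMB = MC: 64.5 - 0.6Q = 14.4 + 3.1Q → Q* = 13.5405.
Consumer price on the demand curve at Q*: 61.1 − 1.3×13.5405 = 43.4974.

P = $43.5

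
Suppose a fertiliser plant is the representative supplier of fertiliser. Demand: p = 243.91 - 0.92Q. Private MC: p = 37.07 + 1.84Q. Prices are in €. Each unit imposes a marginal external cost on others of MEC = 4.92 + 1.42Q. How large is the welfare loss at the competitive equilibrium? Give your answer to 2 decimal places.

DWL = €1482.78

Market equilibrium (private): 37.07 + 1.84Q = 243.91 - 0.92Q → Q_m = 74.9420.
Social marginal cost = private MC + MEC = 41.99 + 3.26Q.
Set SMC = demand: 41.99 + 3.26Q = 243.91 - 0.92Q → Q* = 48.3062.
Height of the DWL triangle at Q_m is SMC(Q_m) − demand(Q_m) = MEC(Q_m) = 111.3377.
DWL = ½ × 26.6358 × 111.3377 = 1482.7844.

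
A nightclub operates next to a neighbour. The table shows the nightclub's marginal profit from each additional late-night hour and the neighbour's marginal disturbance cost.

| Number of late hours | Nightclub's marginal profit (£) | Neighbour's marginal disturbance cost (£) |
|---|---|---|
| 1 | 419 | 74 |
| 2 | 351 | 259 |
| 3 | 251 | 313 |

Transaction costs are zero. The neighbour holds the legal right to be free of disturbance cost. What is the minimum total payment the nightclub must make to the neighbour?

Efficient level: marginal profit ≥ marginal disturbance cost through level 2, so k* = 2.
With the neighbour holding the right, the nightclub must at least compensate total damage at k*: 74 + 259 = 333.

£333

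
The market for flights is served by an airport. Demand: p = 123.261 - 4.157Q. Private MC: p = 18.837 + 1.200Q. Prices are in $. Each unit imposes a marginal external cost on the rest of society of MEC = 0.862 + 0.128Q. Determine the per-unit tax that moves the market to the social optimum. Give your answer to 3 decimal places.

tax = $3.279 per unit

Social marginal cost = private MC + MEC = 19.699 + 1.328Q.
Set SMC = demand: 19.699 + 1.328Q = 123.261 - 4.157Q → Q* = 18.8809.
The Pigouvian tax equals MEC at Q*: 0.862 + 0.128×18.8809 = 3.2788.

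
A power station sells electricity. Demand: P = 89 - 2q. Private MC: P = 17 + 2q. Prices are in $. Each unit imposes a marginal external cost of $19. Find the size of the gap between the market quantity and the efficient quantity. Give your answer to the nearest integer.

5 units

Market equilibrium (private): 17 + 2q = 89 - 2q → q_m = 18.0000.
Social marginal cost = private MC + MEC = 36 + 2q.
Set SMC = demand: 36 + 2q = 89 - 2q → q* = 13.2500.
Gap = |18.0000 − 13.2500| = 4.7500.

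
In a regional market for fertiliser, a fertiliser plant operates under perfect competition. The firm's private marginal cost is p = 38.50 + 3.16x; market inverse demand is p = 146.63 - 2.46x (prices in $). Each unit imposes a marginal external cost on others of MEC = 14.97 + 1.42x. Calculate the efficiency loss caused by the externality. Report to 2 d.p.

DWL = $127.03

Market equilibrium (private): 38.50 + 3.16x = 146.63 - 2.46x → x_m = 19.2402.
Social marginal cost = private MC + MEC = 53.47 + 4.58x.
Set SMC = demand: 53.47 + 4.58x = 146.63 - 2.46x → x* = 13.2330.
Between x* and x_m the wedge SMC − demand runs linearly from 0 to MEC(x_m), so the loss is a triangle.
DWL = ½ × 6.0072 × 42.2911 = 127.0255.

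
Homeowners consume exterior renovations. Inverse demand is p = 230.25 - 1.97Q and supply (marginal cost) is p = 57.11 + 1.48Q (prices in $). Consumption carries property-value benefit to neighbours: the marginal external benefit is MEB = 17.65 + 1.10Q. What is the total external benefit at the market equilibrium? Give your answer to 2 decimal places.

Market equilibrium (private): 57.11 + 1.48Q = 230.25 - 1.97Q → Q_m = 50.1855.
Total external benefit = ∫₀^{Q_m} (17.65 + 1.10Q) dQ = 17.65×50.1855 + ½×1.10×50.1855² = 2270.9955.

$2271.00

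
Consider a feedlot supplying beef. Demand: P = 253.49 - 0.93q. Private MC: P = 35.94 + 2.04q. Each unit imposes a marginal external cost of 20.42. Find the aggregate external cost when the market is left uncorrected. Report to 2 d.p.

Market equilibrium (private): 35.94 + 2.04q = 253.49 - 0.93q → q_m = 73.2492.
Total external cost = MEC × q_m = 20.42 × 73.2492 = 1495.7487.

1495.75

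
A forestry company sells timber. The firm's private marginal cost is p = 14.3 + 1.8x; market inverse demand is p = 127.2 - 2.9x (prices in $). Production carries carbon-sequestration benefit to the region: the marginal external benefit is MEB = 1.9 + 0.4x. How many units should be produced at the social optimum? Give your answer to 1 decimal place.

Social marginal cost = private MC − MEB = 12.4 + 1.4x.
Set SMC = demand: 12.4 + 1.4x = 127.2 - 2.9x → x* = 26.6977.

x* = 26.7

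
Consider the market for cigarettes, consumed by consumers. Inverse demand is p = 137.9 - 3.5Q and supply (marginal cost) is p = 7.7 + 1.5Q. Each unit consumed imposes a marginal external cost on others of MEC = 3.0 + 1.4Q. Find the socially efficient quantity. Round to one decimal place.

Social marginal benefit = demand − MEC = 134.9 - 4.9Q.
Set SMB = MC: 134.9 - 4.9Q = 7.7 + 1.5Q → Q* = 19.8750.

Q* = 19.9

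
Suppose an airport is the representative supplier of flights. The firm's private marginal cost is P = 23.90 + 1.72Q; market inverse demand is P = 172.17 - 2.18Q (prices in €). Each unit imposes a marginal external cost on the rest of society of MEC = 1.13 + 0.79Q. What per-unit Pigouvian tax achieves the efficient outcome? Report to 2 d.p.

Social marginal cost = private MC + MEC = 25.03 + 2.51Q.
Set SMC = demand: 25.03 + 2.51Q = 172.17 - 2.18Q → Q* = 31.3731.
The Pigouvian tax equals MEC at Q*: 1.13 + 0.79×31.3731 = 25.9147.

tax = €25.91 per unit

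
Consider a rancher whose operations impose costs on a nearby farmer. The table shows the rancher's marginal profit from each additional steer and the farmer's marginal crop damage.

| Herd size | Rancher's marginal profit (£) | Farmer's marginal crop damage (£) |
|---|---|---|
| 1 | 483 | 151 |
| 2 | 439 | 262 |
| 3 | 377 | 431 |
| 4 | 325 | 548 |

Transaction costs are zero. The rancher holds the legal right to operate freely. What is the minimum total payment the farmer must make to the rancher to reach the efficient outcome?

Left alone the rancher would choose level 4 (marginal profit stays positive).
Efficient level: k* = 2 (marginal profit ≥ marginal crop damage through 2).
The farmer must at least cover the rancher's forgone profit from cutting 4→2: 377 + 325 = 702.

£702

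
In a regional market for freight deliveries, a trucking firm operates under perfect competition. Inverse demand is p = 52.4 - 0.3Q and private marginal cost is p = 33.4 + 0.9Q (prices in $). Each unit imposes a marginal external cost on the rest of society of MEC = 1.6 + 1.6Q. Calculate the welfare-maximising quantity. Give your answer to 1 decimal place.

Social marginal cost = private MC + MEC = 35.0 + 2.5Q.
Set SMC = demand: 35.0 + 2.5Q = 52.4 - 0.3Q → Q* = 6.2143.

Q* = 6.2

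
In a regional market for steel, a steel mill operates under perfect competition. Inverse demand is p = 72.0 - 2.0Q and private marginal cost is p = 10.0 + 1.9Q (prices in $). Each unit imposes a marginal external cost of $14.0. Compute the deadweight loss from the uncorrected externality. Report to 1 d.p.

Market equilibrium (private): 10.0 + 1.9Q = 72.0 - 2.0Q → Q_m = 15.8974.
Social marginal cost = private MC + MEC = 24.0 + 1.9Q.
Set SMC = demand: 24.0 + 1.9Q = 72.0 - 2.0Q → Q* = 12.3077.
Height of the DWL triangle at Q_m is SMC(Q_m) − demand(Q_m) = MEC(Q_m) = 14.0000.
DWL = ½ × 3.5897 × 14.0000 = 25.1279.

DWL = $25.1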